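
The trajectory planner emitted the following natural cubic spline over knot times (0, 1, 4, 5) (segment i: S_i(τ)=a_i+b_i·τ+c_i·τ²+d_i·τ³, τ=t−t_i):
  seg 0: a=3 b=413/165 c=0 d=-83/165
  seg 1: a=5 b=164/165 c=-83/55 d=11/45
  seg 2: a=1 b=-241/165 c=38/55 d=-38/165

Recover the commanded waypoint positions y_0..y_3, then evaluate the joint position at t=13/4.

y_0 = S_0(0) = a_0 = 3
y_1 = S_1(0) = a_1 = 5
y_2 = S_2(0) = a_2 = 1
y_3 = S_2(1) = 0
t_q=13/4 is in segment 1 (τ=9/4); S_1(τ)=8381/3520

y_0=3 y_1=5 y_2=1 y_3=0
S(13/4) = 8381/3520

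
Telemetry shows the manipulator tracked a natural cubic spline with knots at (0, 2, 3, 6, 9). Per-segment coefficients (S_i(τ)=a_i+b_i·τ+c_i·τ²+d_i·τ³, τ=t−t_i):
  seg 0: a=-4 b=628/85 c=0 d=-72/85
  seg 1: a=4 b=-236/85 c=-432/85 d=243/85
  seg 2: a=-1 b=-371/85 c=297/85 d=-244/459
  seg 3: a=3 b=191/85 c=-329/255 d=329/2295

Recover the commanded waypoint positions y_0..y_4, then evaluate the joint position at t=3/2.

y_0=-4 y_1=4 y_2=-1 y_3=3 y_4=2
S(3/2) = 359/85

y_0 = S_0(0) = a_0 = -4
y_1 = S_1(0) = a_1 = 4
y_2 = S_2(0) = a_2 = -1
y_3 = S_3(0) = a_3 = 3
y_4 = S_3(3) = 2
t_q=3/2 is in segment 0 (τ=3/2); S_0(τ)=359/85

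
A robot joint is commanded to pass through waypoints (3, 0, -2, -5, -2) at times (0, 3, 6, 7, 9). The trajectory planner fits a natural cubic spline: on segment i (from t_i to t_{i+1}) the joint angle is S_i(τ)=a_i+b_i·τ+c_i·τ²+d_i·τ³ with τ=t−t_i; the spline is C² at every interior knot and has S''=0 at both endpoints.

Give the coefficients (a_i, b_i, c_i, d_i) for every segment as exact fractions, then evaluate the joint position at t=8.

Δ: Δ0=-1, Δ1=-2/3, Δ2=-3, Δ3=3/2
row 1: diag=12, rhs=2; c'=1/4, d'=1/6
row 2: denom=8−3·1/4=29/4; d'=(-14−3·1/6)/(29/4)=-2
row 3: denom=6−1·4/29=170/29; d'=(27−1·-2)/(170/29)=841/170
back: M3=841/170
back: M2=-2−4/29·841/170=-228/85
back: M1=1/6−1/4·-228/85=427/510
M: M0=0, M1=427/510, M2=-228/85, M3=841/170, M4=0
seg 0: a=3, c=M0/2=0, d=(M1−M0)/(6·3)=427/9180, b=Δ0−h0·(2M0+M1)/6=-1447/1020
seg 1: a=0, c=M1/2=427/1020, d=(M2−M1)/(6·3)=-359/1836, b=Δ1−h1·(2M1+M2)/6=-83/510
seg 2: a=-2, c=M2/2=-114/85, d=(M3−M2)/(6·1)=1297/1020, b=Δ2−h2·(2M2+M3)/6=-2989/1020
seg 3: a=-5, c=M3/2=841/340, d=(M4−M3)/(6·2)=-841/2040, b=Δ3−h3·(2M3+M4)/6=-917/510
t_q=8 → seg 3, τ=1; S=-5+-917/510·τ+841/340·τ²+-841/2040·τ³=-3221/680

  seg 0: a=3 b=-1447/1020 c=0 d=427/9180
  seg 1: a=0 b=-83/510 c=427/1020 d=-359/1836
  seg 2: a=-2 b=-2989/1020 c=-114/85 d=1297/1020
  seg 3: a=-5 b=-917/510 c=841/340 d=-841/2040
S(8) = -3221/680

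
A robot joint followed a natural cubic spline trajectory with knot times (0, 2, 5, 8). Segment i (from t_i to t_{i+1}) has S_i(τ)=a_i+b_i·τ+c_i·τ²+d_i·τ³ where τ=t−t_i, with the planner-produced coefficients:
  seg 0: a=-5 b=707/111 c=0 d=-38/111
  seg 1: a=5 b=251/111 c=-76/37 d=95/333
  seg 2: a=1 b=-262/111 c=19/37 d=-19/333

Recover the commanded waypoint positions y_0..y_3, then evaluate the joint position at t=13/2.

y_0=-5 y_1=5 y_2=1 y_3=-3
S(13/2) = -467/296

y_0 = S_0(0) = a_0 = -5
y_1 = S_1(0) = a_1 = 5
y_2 = S_2(0) = a_2 = 1
y_3 = S_2(3) = -3
t_q=13/2 is in segment 2 (τ=3/2); S_2(τ)=-467/296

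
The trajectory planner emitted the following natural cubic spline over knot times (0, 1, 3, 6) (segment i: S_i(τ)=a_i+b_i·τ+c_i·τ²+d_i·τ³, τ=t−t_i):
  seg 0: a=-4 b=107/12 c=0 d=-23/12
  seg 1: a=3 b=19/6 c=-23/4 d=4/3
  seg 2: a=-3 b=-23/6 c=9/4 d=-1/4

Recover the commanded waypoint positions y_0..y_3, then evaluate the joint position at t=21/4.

y_0=-4 y_1=3 y_2=-3 y_3=-1
S(21/4) = -789/256

y_0 = S_0(0) = a_0 = -4
y_1 = S_1(0) = a_1 = 3
y_2 = S_2(0) = a_2 = -3
y_3 = S_2(3) = -1
t_q=21/4 is in segment 2 (τ=9/4); S_2(τ)=-789/256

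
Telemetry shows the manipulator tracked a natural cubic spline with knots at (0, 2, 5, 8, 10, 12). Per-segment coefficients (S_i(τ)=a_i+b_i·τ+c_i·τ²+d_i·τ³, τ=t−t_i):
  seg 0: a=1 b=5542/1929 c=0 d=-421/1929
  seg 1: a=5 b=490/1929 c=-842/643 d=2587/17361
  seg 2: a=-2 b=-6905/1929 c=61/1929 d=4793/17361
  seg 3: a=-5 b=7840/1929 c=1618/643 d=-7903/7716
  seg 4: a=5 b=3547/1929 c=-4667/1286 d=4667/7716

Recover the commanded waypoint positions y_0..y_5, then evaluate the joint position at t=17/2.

y_0 = S_0(0) = a_0 = 1
y_1 = S_1(0) = a_1 = 5
y_2 = S_2(0) = a_2 = -2
y_3 = S_3(0) = a_3 = -5
y_4 = S_4(0) = a_4 = 5
y_5 = S_4(2) = -1
t_q=17/2 is in segment 3 (τ=1/2); S_3(τ)=-50757/20576

y_0=1 y_1=5 y_2=-2 y_3=-5 y_4=5 y_5=-1
S(17/2) = -50757/20576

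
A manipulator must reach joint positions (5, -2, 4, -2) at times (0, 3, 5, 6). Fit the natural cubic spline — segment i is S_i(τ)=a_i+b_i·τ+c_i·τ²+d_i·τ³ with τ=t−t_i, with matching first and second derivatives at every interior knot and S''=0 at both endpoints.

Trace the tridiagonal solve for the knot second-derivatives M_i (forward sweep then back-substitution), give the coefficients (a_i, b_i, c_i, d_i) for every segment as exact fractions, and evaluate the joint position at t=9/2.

Δ: Δ0=-7/3, Δ1=3, Δ2=-6
row 1: diag=10, rhs=32; c'=1/5, d'=16/5
row 2: denom=6−2·1/5=28/5; d'=(-54−2·16/5)/(28/5)=-151/14
back: M2=-151/14
back: M1=16/5−1/5·-151/14=75/14
M: M0=0, M1=75/14, M2=-151/14, M3=0
seg 0: a=5, c=M0/2=0, d=(M1−M0)/(6·3)=25/84, b=Δ0−h0·(2M0+M1)/6=-421/84
seg 1: a=-2, c=M1/2=75/28, d=(M2−M1)/(6·2)=-113/84, b=Δ1−h1·(2M1+M2)/6=127/42
seg 2: a=4, c=M2/2=-151/28, d=(M3−M2)/(6·1)=151/84, b=Δ2−h2·(2M2+M3)/6=-101/42
t_q=9/2 → seg 1, τ=3/2; S=-2+127/42·τ+75/28·τ²+-113/84·τ³=901/224

  seg 0: a=5 b=-421/84 c=0 d=25/84
  seg 1: a=-2 b=127/42 c=75/28 d=-113/84
  seg 2: a=4 b=-101/42 c=-151/28 d=151/84
S(9/2) = 901/224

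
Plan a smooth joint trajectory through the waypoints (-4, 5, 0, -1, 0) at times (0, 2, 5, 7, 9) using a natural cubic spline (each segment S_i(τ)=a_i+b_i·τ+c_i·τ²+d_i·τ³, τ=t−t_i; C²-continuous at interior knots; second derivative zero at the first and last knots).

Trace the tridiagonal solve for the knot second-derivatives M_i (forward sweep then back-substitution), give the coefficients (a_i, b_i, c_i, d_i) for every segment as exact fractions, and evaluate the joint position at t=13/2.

Δ: Δ0=9/2, Δ1=-5/3, Δ2=-1/2, Δ3=1/2
row 1: diag=10, rhs=-37; c'=3/10, d'=-37/10
row 2: denom=10−3·3/10=91/10; d'=(7−3·-37/10)/(91/10)=181/91
row 3: denom=8−2·20/91=688/91; d'=(6−2·181/91)/(688/91)=23/86
back: M3=23/86
back: M2=181/91−20/91·23/86=83/43
back: M1=-37/10−3/10·83/43=-184/43
M: M0=0, M1=-184/43, M2=83/43, M3=23/86, M4=0
seg 0: a=-4, c=M0/2=0, d=(M1−M0)/(6·2)=-46/129, b=Δ0−h0·(2M0+M1)/6=1529/258
seg 1: a=5, c=M1/2=-92/43, d=(M2−M1)/(6·3)=89/258, b=Δ1−h1·(2M1+M2)/6=425/258
seg 2: a=0, c=M2/2=83/86, d=(M3−M2)/(6·2)=-143/1032, b=Δ2−h2·(2M2+M3)/6=-242/129
seg 3: a=-1, c=M3/2=23/172, d=(M4−M3)/(6·2)=-23/1032, b=Δ3−h3·(2M3+M4)/6=83/258
t_q=13/2 → seg 2, τ=3/2; S=0+-242/129·τ+83/86·τ²+-143/1032·τ³=-3055/2752

  seg 0: a=-4 b=1529/258 c=0 d=-46/129
  seg 1: a=5 b=425/258 c=-92/43 d=89/258
  seg 2: a=0 b=-242/129 c=83/86 d=-143/1032
  seg 3: a=-1 b=83/258 c=23/172 d=-23/1032
S(13/2) = -3055/2752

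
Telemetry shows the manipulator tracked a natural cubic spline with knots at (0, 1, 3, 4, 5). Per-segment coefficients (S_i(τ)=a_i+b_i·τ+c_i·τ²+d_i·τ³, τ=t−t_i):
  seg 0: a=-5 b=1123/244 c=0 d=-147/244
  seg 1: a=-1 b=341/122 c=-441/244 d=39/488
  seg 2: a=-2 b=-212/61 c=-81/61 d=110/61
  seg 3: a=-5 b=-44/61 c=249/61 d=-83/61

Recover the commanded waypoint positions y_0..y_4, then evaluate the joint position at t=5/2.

y_0=-5 y_1=-1 y_2=-2 y_3=-5 y_4=-3
S(5/2) = -2359/3904

y_0 = S_0(0) = a_0 = -5
y_1 = S_1(0) = a_1 = -1
y_2 = S_2(0) = a_2 = -2
y_3 = S_3(0) = a_3 = -5
y_4 = S_3(1) = -3
t_q=5/2 is in segment 1 (τ=3/2); S_1(τ)=-2359/3904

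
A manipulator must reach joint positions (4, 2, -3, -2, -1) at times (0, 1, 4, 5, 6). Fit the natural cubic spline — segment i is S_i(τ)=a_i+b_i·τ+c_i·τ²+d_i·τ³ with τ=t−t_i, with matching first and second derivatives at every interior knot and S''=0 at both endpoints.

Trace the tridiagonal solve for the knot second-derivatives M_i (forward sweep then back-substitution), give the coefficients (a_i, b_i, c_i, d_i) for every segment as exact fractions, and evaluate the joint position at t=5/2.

  seg 0: a=4 b=-1207/636 c=0 d=-65/636
  seg 1: a=2 b=-701/318 c=-65/212 d=103/636
  seg 2: a=-3 b=209/636 c=61/53 d=-305/636
  seg 3: a=-2 b=379/318 c=-61/212 d=61/636
S(5/2) = -2459/1696

Δ: Δ0=-2, Δ1=-5/3, Δ2=1, Δ3=1
row 1: diag=8, rhs=2; c'=3/8, d'=1/4
row 2: denom=8−3·3/8=55/8; d'=(16−3·1/4)/(55/8)=122/55
row 3: denom=4−1·8/55=212/55; d'=(0−1·122/55)/(212/55)=-61/106
back: M3=-61/106
back: M2=122/55−8/55·-61/106=122/53
back: M1=1/4−3/8·122/53=-65/106
M: M0=0, M1=-65/106, M2=122/53, M3=-61/106, M4=0
seg 0: a=4, c=M0/2=0, d=(M1−M0)/(6·1)=-65/636, b=Δ0−h0·(2M0+M1)/6=-1207/636
seg 1: a=2, c=M1/2=-65/212, d=(M2−M1)/(6·3)=103/636, b=Δ1−h1·(2M1+M2)/6=-701/318
seg 2: a=-3, c=M2/2=61/53, d=(M3−M2)/(6·1)=-305/636, b=Δ2−h2·(2M2+M3)/6=209/636
seg 3: a=-2, c=M3/2=-61/212, d=(M4−M3)/(6·1)=61/636, b=Δ3−h3·(2M3+M4)/6=379/318
t_q=5/2 → seg 1, τ=3/2; S=2+-701/318·τ+-65/212·τ²+103/636·τ³=-2459/1696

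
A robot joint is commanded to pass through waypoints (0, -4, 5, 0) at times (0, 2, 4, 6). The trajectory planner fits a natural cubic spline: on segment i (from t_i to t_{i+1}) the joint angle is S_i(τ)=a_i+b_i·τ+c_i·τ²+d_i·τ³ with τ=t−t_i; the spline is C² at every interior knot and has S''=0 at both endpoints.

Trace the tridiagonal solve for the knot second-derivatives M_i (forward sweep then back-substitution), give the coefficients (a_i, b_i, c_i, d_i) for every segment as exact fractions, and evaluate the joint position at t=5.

Δ: Δ0=-2, Δ1=9/2, Δ2=-5/2
row 1: diag=8, rhs=39; c'=1/4, d'=39/8
row 2: denom=8−2·1/4=15/2; d'=(-42−2·39/8)/(15/2)=-69/10
back: M2=-69/10
back: M1=39/8−1/4·-69/10=33/5
M: M0=0, M1=33/5, M2=-69/10, M3=0
seg 0: a=0, c=M0/2=0, d=(M1−M0)/(6·2)=11/20, b=Δ0−h0·(2M0+M1)/6=-21/5
seg 1: a=-4, c=M1/2=33/10, d=(M2−M1)/(6·2)=-9/8, b=Δ1−h1·(2M1+M2)/6=12/5
seg 2: a=5, c=M2/2=-69/20, d=(M3−M2)/(6·2)=23/40, b=Δ2−h2·(2M2+M3)/6=21/10
t_q=5 → seg 2, τ=1; S=5+21/10·τ+-69/20·τ²+23/40·τ³=169/40

  seg 0: a=0 b=-21/5 c=0 d=11/20
  seg 1: a=-4 b=12/5 c=33/10 d=-9/8
  seg 2: a=5 b=21/10 c=-69/20 d=23/40
S(5) = 169/40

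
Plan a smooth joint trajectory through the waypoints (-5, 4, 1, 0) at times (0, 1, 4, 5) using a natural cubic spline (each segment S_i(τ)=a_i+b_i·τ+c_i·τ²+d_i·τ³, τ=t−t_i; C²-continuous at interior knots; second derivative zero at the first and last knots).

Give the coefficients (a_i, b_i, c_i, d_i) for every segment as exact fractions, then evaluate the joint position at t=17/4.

  seg 0: a=-5 b=115/11 c=0 d=-16/11
  seg 1: a=4 b=67/11 c=-48/11 d=2/3
  seg 2: a=1 b=-23/11 c=18/11 d=-6/11
S(17/4) = 201/352

Δ: Δ0=9, Δ1=-1, Δ2=-1
row 1: diag=8, rhs=-60; c'=3/8, d'=-15/2
row 2: denom=8−3·3/8=55/8; d'=(0−3·-15/2)/(55/8)=36/11
back: M2=36/11
back: M1=-15/2−3/8·36/11=-96/11
M: M0=0, M1=-96/11, M2=36/11, M3=0
seg 0: a=-5, c=M0/2=0, d=(M1−M0)/(6·1)=-16/11, b=Δ0−h0·(2M0+M1)/6=115/11
seg 1: a=4, c=M1/2=-48/11, d=(M2−M1)/(6·3)=2/3, b=Δ1−h1·(2M1+M2)/6=67/11
seg 2: a=1, c=M2/2=18/11, d=(M3−M2)/(6·1)=-6/11, b=Δ2−h2·(2M2+M3)/6=-23/11
t_q=17/4 → seg 2, τ=1/4; S=1+-23/11·τ+18/11·τ²+-6/11·τ³=201/352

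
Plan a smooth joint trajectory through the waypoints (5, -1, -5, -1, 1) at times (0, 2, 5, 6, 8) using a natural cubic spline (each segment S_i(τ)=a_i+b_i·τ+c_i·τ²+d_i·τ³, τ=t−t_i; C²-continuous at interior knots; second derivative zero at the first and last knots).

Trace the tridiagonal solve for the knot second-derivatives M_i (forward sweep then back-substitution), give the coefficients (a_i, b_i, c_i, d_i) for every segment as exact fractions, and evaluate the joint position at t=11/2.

Δ: Δ0=-3, Δ1=-4/3, Δ2=4, Δ3=1
row 1: diag=10, rhs=10; c'=3/10, d'=1
row 2: denom=8−3·3/10=71/10; d'=(32−3·1)/(71/10)=290/71
row 3: denom=6−1·10/71=416/71; d'=(-18−1·290/71)/(416/71)=-49/13
back: M3=-49/13
back: M2=290/71−10/71·-49/13=60/13
back: M1=1−3/10·60/13=-5/13
M: M0=0, M1=-5/13, M2=60/13, M3=-49/13, M4=0
seg 0: a=5, c=M0/2=0, d=(M1−M0)/(6·2)=-5/156, b=Δ0−h0·(2M0+M1)/6=-112/39
seg 1: a=-1, c=M1/2=-5/26, d=(M2−M1)/(6·3)=5/18, b=Δ1−h1·(2M1+M2)/6=-127/39
seg 2: a=-5, c=M2/2=30/13, d=(M3−M2)/(6·1)=-109/78, b=Δ2−h2·(2M2+M3)/6=241/78
seg 3: a=-1, c=M3/2=-49/26, d=(M4−M3)/(6·2)=49/156, b=Δ3−h3·(2M3+M4)/6=137/39
t_q=11/2 → seg 2, τ=1/2; S=-5+241/78·τ+30/13·τ²+-109/78·τ³=-635/208

  seg 0: a=5 b=-112/39 c=0 d=-5/156
  seg 1: a=-1 b=-127/39 c=-5/26 d=5/18
  seg 2: a=-5 b=241/78 c=30/13 d=-109/78
  seg 3: a=-1 b=137/39 c=-49/26 d=49/156
S(11/2) = -635/208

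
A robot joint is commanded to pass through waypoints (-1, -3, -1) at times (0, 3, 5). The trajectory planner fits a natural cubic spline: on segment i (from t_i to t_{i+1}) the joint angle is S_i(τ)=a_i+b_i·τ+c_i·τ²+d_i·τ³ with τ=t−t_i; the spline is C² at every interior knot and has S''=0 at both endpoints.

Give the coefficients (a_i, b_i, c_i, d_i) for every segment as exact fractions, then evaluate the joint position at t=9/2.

Δ: Δ0=-2/3, Δ1=1
row 1: diag=10, rhs=10; c'=1/5, d'=1
back: M1=1
M: M0=0, M1=1, M2=0
seg 0: a=-1, c=M0/2=0, d=(M1−M0)/(6·3)=1/18, b=Δ0−h0·(2M0+M1)/6=-7/6
seg 1: a=-3, c=M1/2=1/2, d=(M2−M1)/(6·2)=-1/12, b=Δ1−h1·(2M1+M2)/6=1/3
t_q=9/2 → seg 1, τ=3/2; S=-3+1/3·τ+1/2·τ²+-1/12·τ³=-53/32

  seg 0: a=-1 b=-7/6 c=0 d=1/18
  seg 1: a=-3 b=1/3 c=1/2 d=-1/12
S(9/2) = -53/32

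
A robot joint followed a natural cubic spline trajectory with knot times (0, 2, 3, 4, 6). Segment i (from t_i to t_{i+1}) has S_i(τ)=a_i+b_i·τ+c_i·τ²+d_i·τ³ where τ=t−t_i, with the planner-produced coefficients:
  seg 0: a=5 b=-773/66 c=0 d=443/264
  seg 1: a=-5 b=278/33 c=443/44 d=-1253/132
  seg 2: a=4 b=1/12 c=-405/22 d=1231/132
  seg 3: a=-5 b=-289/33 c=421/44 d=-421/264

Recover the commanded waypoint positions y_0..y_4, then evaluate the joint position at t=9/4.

y_0 = S_0(0) = a_0 = 5
y_1 = S_1(0) = a_1 = -5
y_2 = S_2(0) = a_2 = 4
y_3 = S_3(0) = a_3 = -5
y_4 = S_3(2) = 3
t_q=9/4 is in segment 1 (τ=1/4); S_1(τ)=-6795/2816

y_0=5 y_1=-5 y_2=4 y_3=-5 y_4=3
S(9/4) = -6795/2816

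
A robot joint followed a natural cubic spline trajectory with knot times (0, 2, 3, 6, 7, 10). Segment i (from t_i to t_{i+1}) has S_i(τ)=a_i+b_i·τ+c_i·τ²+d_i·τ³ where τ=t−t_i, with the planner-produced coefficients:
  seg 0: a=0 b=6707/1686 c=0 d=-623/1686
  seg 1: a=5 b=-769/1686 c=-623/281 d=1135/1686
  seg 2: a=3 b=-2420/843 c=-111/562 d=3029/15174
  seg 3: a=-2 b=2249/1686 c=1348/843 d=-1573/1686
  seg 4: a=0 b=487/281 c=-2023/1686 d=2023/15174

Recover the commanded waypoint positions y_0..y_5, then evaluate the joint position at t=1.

y_0=0 y_1=5 y_2=3 y_3=-2 y_4=0 y_5=-2
S(1) = 1014/281

y_0 = S_0(0) = a_0 = 0
y_1 = S_1(0) = a_1 = 5
y_2 = S_2(0) = a_2 = 3
y_3 = S_3(0) = a_3 = -2
y_4 = S_4(0) = a_4 = 0
y_5 = S_4(3) = -2
t_q=1 is in segment 0 (τ=1); S_0(τ)=1014/281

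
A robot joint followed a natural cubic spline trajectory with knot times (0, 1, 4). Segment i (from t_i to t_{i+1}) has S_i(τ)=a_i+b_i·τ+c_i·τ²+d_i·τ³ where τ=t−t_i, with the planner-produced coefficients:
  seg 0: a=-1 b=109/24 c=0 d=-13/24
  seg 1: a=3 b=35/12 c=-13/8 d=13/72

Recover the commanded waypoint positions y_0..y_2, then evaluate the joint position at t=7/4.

y_0 = S_0(0) = a_0 = -1
y_1 = S_1(0) = a_1 = 3
y_2 = S_1(3) = 2
t_q=7/4 is in segment 1 (τ=3/4); S_1(τ)=2227/512

y_0=-1 y_1=3 y_2=2
S(7/4) = 2227/512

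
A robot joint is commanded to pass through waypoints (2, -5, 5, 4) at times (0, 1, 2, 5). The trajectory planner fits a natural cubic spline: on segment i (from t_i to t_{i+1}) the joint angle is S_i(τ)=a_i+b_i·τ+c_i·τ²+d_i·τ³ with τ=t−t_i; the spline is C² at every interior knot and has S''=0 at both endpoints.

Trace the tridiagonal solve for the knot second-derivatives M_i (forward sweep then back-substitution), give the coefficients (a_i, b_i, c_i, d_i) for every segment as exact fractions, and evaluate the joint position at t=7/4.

  seg 0: a=2 b=-1090/93 c=0 d=439/93
  seg 1: a=-5 b=227/93 c=439/31 d=-614/93
  seg 2: a=5 b=1019/93 c=-175/31 d=175/279
S(7/4) = 1995/992

Δ: Δ0=-7, Δ1=10, Δ2=-1/3
row 1: diag=4, rhs=102; c'=1/4, d'=51/2
row 2: denom=8−1·1/4=31/4; d'=(-62−1·51/2)/(31/4)=-350/31
back: M2=-350/31
back: M1=51/2−1/4·-350/31=878/31
M: M0=0, M1=878/31, M2=-350/31, M3=0
seg 0: a=2, c=M0/2=0, d=(M1−M0)/(6·1)=439/93, b=Δ0−h0·(2M0+M1)/6=-1090/93
seg 1: a=-5, c=M1/2=439/31, d=(M2−M1)/(6·1)=-614/93, b=Δ1−h1·(2M1+M2)/6=227/93
seg 2: a=5, c=M2/2=-175/31, d=(M3−M2)/(6·3)=175/279, b=Δ2−h2·(2M2+M3)/6=1019/93
t_q=7/4 → seg 1, τ=3/4; S=-5+227/93·τ+439/31·τ²+-614/93·τ³=1995/992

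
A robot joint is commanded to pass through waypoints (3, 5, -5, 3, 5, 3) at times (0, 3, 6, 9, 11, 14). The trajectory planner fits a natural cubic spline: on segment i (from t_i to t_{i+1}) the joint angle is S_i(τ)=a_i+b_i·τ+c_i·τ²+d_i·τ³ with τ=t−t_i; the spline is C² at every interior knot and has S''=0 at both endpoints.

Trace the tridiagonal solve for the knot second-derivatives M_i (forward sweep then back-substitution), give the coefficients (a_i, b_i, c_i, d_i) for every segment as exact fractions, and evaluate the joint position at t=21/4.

  seg 0: a=3 b=364/165 c=0 d=-254/1485
  seg 1: a=5 b=-398/165 c=-254/165 d=122/297
  seg 2: a=-5 b=-92/165 c=356/165 d=-536/1485
  seg 3: a=3 b=436/165 c=-12/11 d=89/660
  seg 4: a=5 b=-17/165 c=-31/110 d=31/990
S(21/4) = -6233/1760

Δ: Δ0=2/3, Δ1=-10/3, Δ2=8/3, Δ3=1, Δ4=-2/3
row 1: diag=12, rhs=-24; c'=1/4, d'=-2
row 2: denom=12−3·1/4=45/4; d'=(36−3·-2)/(45/4)=56/15
row 3: denom=10−3·4/15=46/5; d'=(-10−3·56/15)/(46/5)=-53/23
row 4: denom=10−2·5/23=220/23; d'=(-10−2·-53/23)/(220/23)=-31/55
back: M4=-31/55
back: M3=-53/23−5/23·-31/55=-24/11
back: M2=56/15−4/15·-24/11=712/165
back: M1=-2−1/4·712/165=-508/165
M: M0=0, M1=-508/165, M2=712/165, M3=-24/11, M4=-31/55, M5=0
seg 0: a=3, c=M0/2=0, d=(M1−M0)/(6·3)=-254/1485, b=Δ0−h0·(2M0+M1)/6=364/165
seg 1: a=5, c=M1/2=-254/165, d=(M2−M1)/(6·3)=122/297, b=Δ1−h1·(2M1+M2)/6=-398/165
seg 2: a=-5, c=M2/2=356/165, d=(M3−M2)/(6·3)=-536/1485, b=Δ2−h2·(2M2+M3)/6=-92/165
seg 3: a=3, c=M3/2=-12/11, d=(M4−M3)/(6·2)=89/660, b=Δ3−h3·(2M3+M4)/6=436/165
seg 4: a=5, c=M4/2=-31/110, d=(M5−M4)/(6·3)=31/990, b=Δ4−h4·(2M4+M5)/6=-17/165
t_q=21/4 → seg 1, τ=9/4; S=5+-398/165·τ+-254/165·τ²+122/297·τ³=-6233/1760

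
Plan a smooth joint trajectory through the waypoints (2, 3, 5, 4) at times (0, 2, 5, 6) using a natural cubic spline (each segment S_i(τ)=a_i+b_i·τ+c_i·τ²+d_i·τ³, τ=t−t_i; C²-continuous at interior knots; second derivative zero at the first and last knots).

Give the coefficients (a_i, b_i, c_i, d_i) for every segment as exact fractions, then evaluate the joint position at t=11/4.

Δ: Δ0=1/2, Δ1=2/3, Δ2=-1
row 1: diag=10, rhs=1; c'=3/10, d'=1/10
row 2: denom=8−3·3/10=71/10; d'=(-10−3·1/10)/(71/10)=-103/71
back: M2=-103/71
back: M1=1/10−3/10·-103/71=38/71
M: M0=0, M1=38/71, M2=-103/71, M3=0
seg 0: a=2, c=M0/2=0, d=(M1−M0)/(6·2)=19/426, b=Δ0−h0·(2M0+M1)/6=137/426
seg 1: a=3, c=M1/2=19/71, d=(M2−M1)/(6·3)=-47/426, b=Δ1−h1·(2M1+M2)/6=365/426
seg 2: a=5, c=M2/2=-103/142, d=(M3−M2)/(6·1)=103/426, b=Δ2−h2·(2M2+M3)/6=-110/213
t_q=11/4 → seg 1, τ=3/4; S=3+365/426·τ+19/71·τ²+-47/426·τ³=34049/9088

  seg 0: a=2 b=137/426 c=0 d=19/426
  seg 1: a=3 b=365/426 c=19/71 d=-47/426
  seg 2: a=5 b=-110/213 c=-103/142 d=103/426
S(11/4) = 34049/9088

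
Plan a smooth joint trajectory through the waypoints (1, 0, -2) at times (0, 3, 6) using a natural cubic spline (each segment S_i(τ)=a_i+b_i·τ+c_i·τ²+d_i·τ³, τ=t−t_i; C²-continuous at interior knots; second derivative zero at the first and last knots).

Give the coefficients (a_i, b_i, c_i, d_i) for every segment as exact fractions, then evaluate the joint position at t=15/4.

  seg 0: a=1 b=-1/4 c=0 d=-1/108
  seg 1: a=0 b=-1/2 c=-1/12 d=1/108
S(15/4) = -107/256

Δ: Δ0=-1/3, Δ1=-2/3
row 1: diag=12, rhs=-2; c'=1/4, d'=-1/6
back: M1=-1/6
M: M0=0, M1=-1/6, M2=0
seg 0: a=1, c=M0/2=0, d=(M1−M0)/(6·3)=-1/108, b=Δ0−h0·(2M0+M1)/6=-1/4
seg 1: a=0, c=M1/2=-1/12, d=(M2−M1)/(6·3)=1/108, b=Δ1−h1·(2M1+M2)/6=-1/2
t_q=15/4 → seg 1, τ=3/4; S=0+-1/2·τ+-1/12·τ²+1/108·τ³=-107/256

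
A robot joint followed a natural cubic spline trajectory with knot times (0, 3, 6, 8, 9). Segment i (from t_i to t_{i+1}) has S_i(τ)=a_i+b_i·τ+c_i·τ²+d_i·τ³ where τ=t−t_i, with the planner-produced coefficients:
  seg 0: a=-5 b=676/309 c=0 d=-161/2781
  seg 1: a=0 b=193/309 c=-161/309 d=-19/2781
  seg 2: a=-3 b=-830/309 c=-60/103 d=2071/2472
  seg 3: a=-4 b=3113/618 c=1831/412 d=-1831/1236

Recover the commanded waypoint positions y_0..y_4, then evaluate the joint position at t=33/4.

y_0 = S_0(0) = a_0 = -5
y_1 = S_1(0) = a_1 = 0
y_2 = S_2(0) = a_2 = -3
y_3 = S_3(0) = a_3 = -4
y_4 = S_3(1) = 4
t_q=33/4 is in segment 3 (τ=1/4); S_3(τ)=-65553/26368

y_0=-5 y_1=0 y_2=-3 y_3=-4 y_4=4
S(33/4) = -65553/26368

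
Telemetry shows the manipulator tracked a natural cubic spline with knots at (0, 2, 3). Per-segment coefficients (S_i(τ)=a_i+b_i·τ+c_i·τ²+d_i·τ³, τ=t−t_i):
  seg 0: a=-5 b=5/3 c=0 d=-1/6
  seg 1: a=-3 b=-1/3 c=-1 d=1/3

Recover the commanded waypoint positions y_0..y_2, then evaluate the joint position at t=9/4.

y_0 = S_0(0) = a_0 = -5
y_1 = S_1(0) = a_1 = -3
y_2 = S_1(1) = -4
t_q=9/4 is in segment 1 (τ=1/4); S_1(τ)=-201/64

y_0=-5 y_1=-3 y_2=-4
S(9/4) = -201/64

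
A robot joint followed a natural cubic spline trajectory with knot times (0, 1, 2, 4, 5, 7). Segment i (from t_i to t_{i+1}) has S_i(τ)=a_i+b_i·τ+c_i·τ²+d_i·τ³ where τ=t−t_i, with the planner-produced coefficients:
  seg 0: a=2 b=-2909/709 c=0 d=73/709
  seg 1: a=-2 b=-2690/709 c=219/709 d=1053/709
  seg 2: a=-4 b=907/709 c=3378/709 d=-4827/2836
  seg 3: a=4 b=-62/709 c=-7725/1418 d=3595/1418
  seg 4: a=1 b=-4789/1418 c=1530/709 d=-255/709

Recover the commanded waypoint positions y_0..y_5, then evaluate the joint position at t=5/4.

y_0=2 y_1=-2 y_2=-4 y_3=4 y_4=1 y_5=0
S(5/4) = -131863/45376

y_0 = S_0(0) = a_0 = 2
y_1 = S_1(0) = a_1 = -2
y_2 = S_2(0) = a_2 = -4
y_3 = S_3(0) = a_3 = 4
y_4 = S_4(0) = a_4 = 1
y_5 = S_4(2) = 0
t_q=5/4 is in segment 1 (τ=1/4); S_1(τ)=-131863/45376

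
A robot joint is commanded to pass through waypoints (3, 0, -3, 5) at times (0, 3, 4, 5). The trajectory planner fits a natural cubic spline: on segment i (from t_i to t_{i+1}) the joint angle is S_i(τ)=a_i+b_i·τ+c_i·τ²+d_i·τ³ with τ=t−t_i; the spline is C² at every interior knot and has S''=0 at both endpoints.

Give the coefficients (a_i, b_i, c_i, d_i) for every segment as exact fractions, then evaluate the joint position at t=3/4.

Δ: Δ0=-1, Δ1=-3, Δ2=8
row 1: diag=8, rhs=-12; c'=1/8, d'=-3/2
row 2: denom=4−1·1/8=31/8; d'=(66−1·-3/2)/(31/8)=540/31
back: M2=540/31
back: M1=-3/2−1/8·540/31=-114/31
M: M0=0, M1=-114/31, M2=540/31, M3=0
seg 0: a=3, c=M0/2=0, d=(M1−M0)/(6·3)=-19/93, b=Δ0−h0·(2M0+M1)/6=26/31
seg 1: a=0, c=M1/2=-57/31, d=(M2−M1)/(6·1)=109/31, b=Δ1−h1·(2M1+M2)/6=-145/31
seg 2: a=-3, c=M2/2=270/31, d=(M3−M2)/(6·1)=-90/31, b=Δ2−h2·(2M2+M3)/6=68/31
t_q=3/4 → seg 0, τ=3/4; S=3+26/31·τ+0·τ²+-19/93·τ³=7029/1984

  seg 0: a=3 b=26/31 c=0 d=-19/93
  seg 1: a=0 b=-145/31 c=-57/31 d=109/31
  seg 2: a=-3 b=68/31 c=270/31 d=-90/31
S(3/4) = 7029/1984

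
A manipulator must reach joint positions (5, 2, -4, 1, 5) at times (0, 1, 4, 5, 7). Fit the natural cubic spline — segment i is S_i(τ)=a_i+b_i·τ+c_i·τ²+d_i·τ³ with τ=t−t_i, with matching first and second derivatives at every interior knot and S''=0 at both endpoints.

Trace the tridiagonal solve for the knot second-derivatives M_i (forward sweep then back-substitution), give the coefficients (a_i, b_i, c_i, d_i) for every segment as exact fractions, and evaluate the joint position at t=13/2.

  seg 0: a=5 b=-439/161 c=0 d=-44/161
  seg 1: a=2 b=-571/161 c=-132/161 d=215/483
  seg 2: a=-4 b=572/161 c=513/161 d=-40/23
  seg 3: a=1 b=758/161 c=-327/161 d=109/322
S(13/2) = 11939/2576

Δ: Δ0=-3, Δ1=-2, Δ2=5, Δ3=2
row 1: diag=8, rhs=6; c'=3/8, d'=3/4
row 2: denom=8−3·3/8=55/8; d'=(42−3·3/4)/(55/8)=318/55
row 3: denom=6−1·8/55=322/55; d'=(-18−1·318/55)/(322/55)=-654/161
back: M3=-654/161
back: M2=318/55−8/55·-654/161=1026/161
back: M1=3/4−3/8·1026/161=-264/161
M: M0=0, M1=-264/161, M2=1026/161, M3=-654/161, M4=0
seg 0: a=5, c=M0/2=0, d=(M1−M0)/(6·1)=-44/161, b=Δ0−h0·(2M0+M1)/6=-439/161
seg 1: a=2, c=M1/2=-132/161, d=(M2−M1)/(6·3)=215/483, b=Δ1−h1·(2M1+M2)/6=-571/161
seg 2: a=-4, c=M2/2=513/161, d=(M3−M2)/(6·1)=-40/23, b=Δ2−h2·(2M2+M3)/6=572/161
seg 3: a=1, c=M3/2=-327/161, d=(M4−M3)/(6·2)=109/322, b=Δ3−h3·(2M3+M4)/6=758/161
t_q=13/2 → seg 3, τ=3/2; S=1+758/161·τ+-327/161·τ²+109/322·τ³=11939/2576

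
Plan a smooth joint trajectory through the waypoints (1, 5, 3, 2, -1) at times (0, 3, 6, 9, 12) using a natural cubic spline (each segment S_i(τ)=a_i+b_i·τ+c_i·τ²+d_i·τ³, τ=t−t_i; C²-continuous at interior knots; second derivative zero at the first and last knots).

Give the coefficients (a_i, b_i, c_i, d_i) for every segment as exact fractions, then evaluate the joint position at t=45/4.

Δ: Δ0=4/3, Δ1=-2/3, Δ2=-1/3, Δ3=-1
row 1: diag=12, rhs=-12; c'=1/4, d'=-1
row 2: denom=12−3·1/4=45/4; d'=(2−3·-1)/(45/4)=4/9
row 3: denom=12−3·4/15=56/5; d'=(-4−3·4/9)/(56/5)=-10/21
back: M3=-10/21
back: M2=4/9−4/15·-10/21=4/7
back: M1=-1−1/4·4/7=-8/7
M: M0=0, M1=-8/7, M2=4/7, M3=-10/21, M4=0
seg 0: a=1, c=M0/2=0, d=(M1−M0)/(6·3)=-4/63, b=Δ0−h0·(2M0+M1)/6=40/21
seg 1: a=5, c=M1/2=-4/7, d=(M2−M1)/(6·3)=2/21, b=Δ1−h1·(2M1+M2)/6=4/21
seg 2: a=3, c=M2/2=2/7, d=(M3−M2)/(6·3)=-11/189, b=Δ2−h2·(2M2+M3)/6=-2/3
seg 3: a=2, c=M3/2=-5/21, d=(M4−M3)/(6·3)=5/189, b=Δ3−h3·(2M3+M4)/6=-11/21
t_q=45/4 → seg 3, τ=9/4; S=2+-11/21·τ+-5/21·τ²+5/189·τ³=-37/448

  seg 0: a=1 b=40/21 c=0 d=-4/63
  seg 1: a=5 b=4/21 c=-4/7 d=2/21
  seg 2: a=3 b=-2/3 c=2/7 d=-11/189
  seg 3: a=2 b=-11/21 c=-5/21 d=5/189
S(45/4) = -37/448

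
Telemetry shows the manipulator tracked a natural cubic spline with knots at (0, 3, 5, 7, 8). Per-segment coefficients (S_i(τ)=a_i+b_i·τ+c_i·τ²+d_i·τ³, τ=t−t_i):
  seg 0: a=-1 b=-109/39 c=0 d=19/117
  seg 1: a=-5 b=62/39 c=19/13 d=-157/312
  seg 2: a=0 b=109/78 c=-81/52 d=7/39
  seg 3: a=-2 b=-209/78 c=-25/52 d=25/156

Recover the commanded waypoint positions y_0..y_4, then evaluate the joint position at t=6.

y_0 = S_0(0) = a_0 = -1
y_1 = S_1(0) = a_1 = -5
y_2 = S_2(0) = a_2 = 0
y_3 = S_3(0) = a_3 = -2
y_4 = S_3(1) = -5
t_q=6 is in segment 2 (τ=1); S_2(τ)=1/52

y_0=-1 y_1=-5 y_2=0 y_3=-2 y_4=-5
S(6) = 1/52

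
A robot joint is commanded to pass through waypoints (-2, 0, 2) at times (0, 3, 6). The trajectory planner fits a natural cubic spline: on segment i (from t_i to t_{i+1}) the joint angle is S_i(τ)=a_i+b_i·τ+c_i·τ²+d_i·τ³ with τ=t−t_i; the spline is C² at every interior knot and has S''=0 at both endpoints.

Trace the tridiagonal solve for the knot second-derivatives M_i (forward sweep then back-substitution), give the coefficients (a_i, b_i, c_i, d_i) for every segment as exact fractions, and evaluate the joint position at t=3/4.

  seg 0: a=-2 b=2/3 c=0 d=0
  seg 1: a=0 b=2/3 c=0 d=0
S(3/4) = -3/2

Δ: Δ0=2/3, Δ1=2/3
row 1: diag=12, rhs=0; c'=1/4, d'=0
back: M1=0
M: M0=0, M1=0, M2=0
seg 0: a=-2, c=M0/2=0, d=(M1−M0)/(6·3)=0, b=Δ0−h0·(2M0+M1)/6=2/3
seg 1: a=0, c=M1/2=0, d=(M2−M1)/(6·3)=0, b=Δ1−h1·(2M1+M2)/6=2/3
t_q=3/4 → seg 0, τ=3/4; S=-2+2/3·τ+0·τ²+0·τ³=-3/2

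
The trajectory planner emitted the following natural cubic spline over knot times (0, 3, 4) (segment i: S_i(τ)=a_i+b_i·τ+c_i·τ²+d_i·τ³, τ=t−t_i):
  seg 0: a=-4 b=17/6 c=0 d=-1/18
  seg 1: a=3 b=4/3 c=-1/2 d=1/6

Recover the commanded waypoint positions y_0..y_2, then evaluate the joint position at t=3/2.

y_0=-4 y_1=3 y_2=4
S(3/2) = 1/16

y_0 = S_0(0) = a_0 = -4
y_1 = S_1(0) = a_1 = 3
y_2 = S_1(1) = 4
t_q=3/2 is in segment 0 (τ=3/2); S_0(τ)=1/16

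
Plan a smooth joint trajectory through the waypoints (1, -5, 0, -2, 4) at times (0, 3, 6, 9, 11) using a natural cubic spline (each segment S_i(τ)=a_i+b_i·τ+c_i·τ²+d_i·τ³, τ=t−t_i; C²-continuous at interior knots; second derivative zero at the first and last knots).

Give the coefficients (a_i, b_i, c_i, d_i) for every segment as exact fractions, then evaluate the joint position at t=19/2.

Δ: Δ0=-2, Δ1=5/3, Δ2=-2/3, Δ3=3
row 1: diag=12, rhs=22; c'=1/4, d'=11/6
row 2: denom=12−3·1/4=45/4; d'=(-14−3·11/6)/(45/4)=-26/15
row 3: denom=10−3·4/15=46/5; d'=(22−3·-26/15)/(46/5)=68/23
back: M3=68/23
back: M2=-26/15−4/15·68/23=-58/23
back: M1=11/6−1/4·-58/23=170/69
M: M0=0, M1=170/69, M2=-58/23, M3=68/23, M4=0
seg 0: a=1, c=M0/2=0, d=(M1−M0)/(6·3)=85/621, b=Δ0−h0·(2M0+M1)/6=-223/69
seg 1: a=-5, c=M1/2=85/69, d=(M2−M1)/(6·3)=-172/621, b=Δ1−h1·(2M1+M2)/6=32/69
seg 2: a=0, c=M2/2=-29/23, d=(M3−M2)/(6·3)=7/23, b=Δ2−h2·(2M2+M3)/6=26/69
seg 3: a=-2, c=M3/2=34/23, d=(M4−M3)/(6·2)=-17/69, b=Δ3−h3·(2M3+M4)/6=71/69
t_q=19/2 → seg 3, τ=1/2; S=-2+71/69·τ+34/23·τ²+-17/69·τ³=-211/184

  seg 0: a=1 b=-223/69 c=0 d=85/621
  seg 1: a=-5 b=32/69 c=85/69 d=-172/621
  seg 2: a=0 b=26/69 c=-29/23 d=7/23
  seg 3: a=-2 b=71/69 c=34/23 d=-17/69
S(19/2) = -211/184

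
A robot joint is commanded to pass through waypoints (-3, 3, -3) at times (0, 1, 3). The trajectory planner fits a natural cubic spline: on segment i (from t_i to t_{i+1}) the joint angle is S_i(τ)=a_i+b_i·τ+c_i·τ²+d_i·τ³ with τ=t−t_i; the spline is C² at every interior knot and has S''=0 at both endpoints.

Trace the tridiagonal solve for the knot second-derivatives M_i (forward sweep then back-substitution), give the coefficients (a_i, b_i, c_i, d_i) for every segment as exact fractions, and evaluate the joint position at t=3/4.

  seg 0: a=-3 b=15/2 c=0 d=-3/2
  seg 1: a=3 b=3 c=-9/2 d=3/4
S(3/4) = 255/128

Δ: Δ0=6, Δ1=-3
row 1: diag=6, rhs=-54; c'=1/3, d'=-9
back: M1=-9
M: M0=0, M1=-9, M2=0
seg 0: a=-3, c=M0/2=0, d=(M1−M0)/(6·1)=-3/2, b=Δ0−h0·(2M0+M1)/6=15/2
seg 1: a=3, c=M1/2=-9/2, d=(M2−M1)/(6·2)=3/4, b=Δ1−h1·(2M1+M2)/6=3
t_q=3/4 → seg 0, τ=3/4; S=-3+15/2·τ+0·τ²+-3/2·τ³=255/128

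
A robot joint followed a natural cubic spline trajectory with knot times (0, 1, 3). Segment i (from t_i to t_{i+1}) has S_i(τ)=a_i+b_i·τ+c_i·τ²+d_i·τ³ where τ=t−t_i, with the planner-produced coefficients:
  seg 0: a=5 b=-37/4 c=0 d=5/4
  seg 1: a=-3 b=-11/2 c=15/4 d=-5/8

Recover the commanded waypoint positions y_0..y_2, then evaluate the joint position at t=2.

y_0 = S_0(0) = a_0 = 5
y_1 = S_1(0) = a_1 = -3
y_2 = S_1(2) = -4
t_q=2 is in segment 1 (τ=1); S_1(τ)=-43/8

y_0=5 y_1=-3 y_2=-4
S(2) = -43/8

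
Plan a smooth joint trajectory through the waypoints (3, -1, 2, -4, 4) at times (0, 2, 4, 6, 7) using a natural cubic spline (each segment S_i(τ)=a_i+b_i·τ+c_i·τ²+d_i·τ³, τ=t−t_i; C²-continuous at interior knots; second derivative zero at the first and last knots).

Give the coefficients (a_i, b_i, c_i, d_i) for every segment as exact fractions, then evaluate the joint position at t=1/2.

  seg 0: a=3 b=-145/41 c=0 d=63/164
  seg 1: a=-1 b=44/41 c=189/82 d=-343/328
  seg 2: a=2 b=-185/82 c=-651/164 d=295/164
  seg 3: a=-4 b=283/82 c=1119/164 d=-373/164
S(1/2) = 1679/1312

Δ: Δ0=-2, Δ1=3/2, Δ2=-3, Δ3=8
row 1: diag=8, rhs=21; c'=1/4, d'=21/8
row 2: denom=8−2·1/4=15/2; d'=(-27−2·21/8)/(15/2)=-43/10
row 3: denom=6−2·4/15=82/15; d'=(66−2·-43/10)/(82/15)=1119/82
back: M3=1119/82
back: M2=-43/10−4/15·1119/82=-651/82
back: M1=21/8−1/4·-651/82=189/41
M: M0=0, M1=189/41, M2=-651/82, M3=1119/82, M4=0
seg 0: a=3, c=M0/2=0, d=(M1−M0)/(6·2)=63/164, b=Δ0−h0·(2M0+M1)/6=-145/41
seg 1: a=-1, c=M1/2=189/82, d=(M2−M1)/(6·2)=-343/328, b=Δ1−h1·(2M1+M2)/6=44/41
seg 2: a=2, c=M2/2=-651/164, d=(M3−M2)/(6·2)=295/164, b=Δ2−h2·(2M2+M3)/6=-185/82
seg 3: a=-4, c=M3/2=1119/164, d=(M4−M3)/(6·1)=-373/164, b=Δ3−h3·(2M3+M4)/6=283/82
t_q=1/2 → seg 0, τ=1/2; S=3+-145/41·τ+0·τ²+63/164·τ³=1679/1312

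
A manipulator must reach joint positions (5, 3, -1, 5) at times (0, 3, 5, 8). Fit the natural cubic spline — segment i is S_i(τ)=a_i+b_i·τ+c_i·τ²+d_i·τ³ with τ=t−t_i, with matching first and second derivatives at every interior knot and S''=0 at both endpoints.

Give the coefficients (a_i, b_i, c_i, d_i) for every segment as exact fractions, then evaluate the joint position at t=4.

Δ: Δ0=-2/3, Δ1=-2, Δ2=2
row 1: diag=10, rhs=-8; c'=1/5, d'=-4/5
row 2: denom=10−2·1/5=48/5; d'=(24−2·-4/5)/(48/5)=8/3
back: M2=8/3
back: M1=-4/5−1/5·8/3=-4/3
M: M0=0, M1=-4/3, M2=8/3, M3=0
seg 0: a=5, c=M0/2=0, d=(M1−M0)/(6·3)=-2/27, b=Δ0−h0·(2M0+M1)/6=0
seg 1: a=3, c=M1/2=-2/3, d=(M2−M1)/(6·2)=1/3, b=Δ1−h1·(2M1+M2)/6=-2
seg 2: a=-1, c=M2/2=4/3, d=(M3−M2)/(6·3)=-4/27, b=Δ2−h2·(2M2+M3)/6=-2/3
t_q=4 → seg 1, τ=1; S=3+-2·τ+-2/3·τ²+1/3·τ³=2/3

  seg 0: a=5 b=0 c=0 d=-2/27
  seg 1: a=3 b=-2 c=-2/3 d=1/3
  seg 2: a=-1 b=-2/3 c=4/3 d=-4/27
S(4) = 2/3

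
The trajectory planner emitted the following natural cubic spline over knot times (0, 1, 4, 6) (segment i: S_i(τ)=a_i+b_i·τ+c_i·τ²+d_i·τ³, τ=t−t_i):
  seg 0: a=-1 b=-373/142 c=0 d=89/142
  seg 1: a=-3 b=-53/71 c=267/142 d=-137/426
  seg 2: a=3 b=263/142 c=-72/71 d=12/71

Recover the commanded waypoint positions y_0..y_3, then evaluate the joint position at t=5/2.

y_0=-1 y_1=-3 y_2=3 y_3=4
S(5/2) = -1107/1136

y_0 = S_0(0) = a_0 = -1
y_1 = S_1(0) = a_1 = -3
y_2 = S_2(0) = a_2 = 3
y_3 = S_2(2) = 4
t_q=5/2 is in segment 1 (τ=3/2); S_1(τ)=-1107/1136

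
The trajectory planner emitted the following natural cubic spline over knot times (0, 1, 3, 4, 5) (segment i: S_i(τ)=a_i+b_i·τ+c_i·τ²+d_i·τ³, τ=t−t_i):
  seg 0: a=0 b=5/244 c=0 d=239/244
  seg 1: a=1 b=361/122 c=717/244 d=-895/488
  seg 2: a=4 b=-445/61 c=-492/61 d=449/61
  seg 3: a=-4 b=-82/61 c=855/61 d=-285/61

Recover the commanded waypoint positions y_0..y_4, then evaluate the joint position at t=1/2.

y_0=0 y_1=1 y_2=4 y_3=-4 y_4=4
S(1/2) = 259/1952

y_0 = S_0(0) = a_0 = 0
y_1 = S_1(0) = a_1 = 1
y_2 = S_2(0) = a_2 = 4
y_3 = S_3(0) = a_3 = -4
y_4 = S_3(1) = 4
t_q=1/2 is in segment 0 (τ=1/2); S_0(τ)=259/1952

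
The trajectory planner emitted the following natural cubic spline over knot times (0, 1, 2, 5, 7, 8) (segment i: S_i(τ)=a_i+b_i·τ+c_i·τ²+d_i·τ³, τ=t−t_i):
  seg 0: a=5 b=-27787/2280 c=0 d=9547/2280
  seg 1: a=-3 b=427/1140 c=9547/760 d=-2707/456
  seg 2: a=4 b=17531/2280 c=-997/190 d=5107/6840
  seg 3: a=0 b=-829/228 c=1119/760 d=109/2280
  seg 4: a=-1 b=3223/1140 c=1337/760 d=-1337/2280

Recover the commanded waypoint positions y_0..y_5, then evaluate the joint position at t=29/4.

y_0 = S_0(0) = a_0 = 5
y_1 = S_1(0) = a_1 = -3
y_2 = S_2(0) = a_2 = 4
y_3 = S_3(0) = a_3 = 0
y_4 = S_4(0) = a_4 = -1
y_5 = S_4(1) = 3
t_q=29/4 is in segment 4 (τ=1/4); S_4(τ)=-9359/48640

y_0=5 y_1=-3 y_2=4 y_3=0 y_4=-1 y_5=3
S(29/4) = -9359/48640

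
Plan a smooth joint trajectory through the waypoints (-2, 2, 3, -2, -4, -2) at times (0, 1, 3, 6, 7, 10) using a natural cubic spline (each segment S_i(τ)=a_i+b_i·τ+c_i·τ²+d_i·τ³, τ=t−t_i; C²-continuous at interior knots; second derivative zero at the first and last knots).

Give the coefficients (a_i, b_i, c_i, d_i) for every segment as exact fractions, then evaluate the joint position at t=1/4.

  seg 0: a=-2 b=1762/387 c=0 d=-214/387
  seg 1: a=2 b=1120/387 c=-214/129 d=715/3096
  seg 2: a=3 b=-751/774 c=-47/172 d=191/13932
  seg 3: a=-2 b=-3467/1548 c=-58/387 d=67/172
  seg 4: a=-4 b=-1061/774 c=1577/1548 d=-1577/13932
S(1/4) = -3593/4128

Δ: Δ0=4, Δ1=1/2, Δ2=-5/3, Δ3=-2, Δ4=2/3
row 1: diag=6, rhs=-21; c'=1/3, d'=-7/2
row 2: denom=10−2·1/3=28/3; d'=(-13−2·-7/2)/(28/3)=-9/14
row 3: denom=8−3·9/28=197/28; d'=(-2−3·-9/14)/(197/28)=-2/197
row 4: denom=8−1·28/197=1548/197; d'=(16−1·-2/197)/(1548/197)=1577/774
back: M4=1577/774
back: M3=-2/197−28/197·1577/774=-116/387
back: M2=-9/14−9/28·-116/387=-47/86
back: M1=-7/2−1/3·-47/86=-428/129
M: M0=0, M1=-428/129, M2=-47/86, M3=-116/387, M4=1577/774, M5=0
seg 0: a=-2, c=M0/2=0, d=(M1−M0)/(6·1)=-214/387, b=Δ0−h0·(2M0+M1)/6=1762/387
seg 1: a=2, c=M1/2=-214/129, d=(M2−M1)/(6·2)=715/3096, b=Δ1−h1·(2M1+M2)/6=1120/387
seg 2: a=3, c=M2/2=-47/172, d=(M3−M2)/(6·3)=191/13932, b=Δ2−h2·(2M2+M3)/6=-751/774
seg 3: a=-2, c=M3/2=-58/387, d=(M4−M3)/(6·1)=67/172, b=Δ3−h3·(2M3+M4)/6=-3467/1548
seg 4: a=-4, c=M4/2=1577/1548, d=(M5−M4)/(6·3)=-1577/13932, b=Δ4−h4·(2M4+M5)/6=-1061/774
t_q=1/4 → seg 0, τ=1/4; S=-2+1762/387·τ+0·τ²+-214/387·τ³=-3593/4128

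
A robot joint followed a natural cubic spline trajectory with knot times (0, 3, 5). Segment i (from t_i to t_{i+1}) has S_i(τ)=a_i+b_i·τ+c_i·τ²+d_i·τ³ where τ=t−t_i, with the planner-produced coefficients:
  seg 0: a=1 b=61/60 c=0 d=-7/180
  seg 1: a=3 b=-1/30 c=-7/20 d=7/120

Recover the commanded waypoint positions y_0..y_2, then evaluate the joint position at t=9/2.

y_0 = S_0(0) = a_0 = 1
y_1 = S_1(0) = a_1 = 3
y_2 = S_1(2) = 2
t_q=9/2 is in segment 1 (τ=3/2); S_1(τ)=151/64

y_0=1 y_1=3 y_2=2
S(9/2) = 151/64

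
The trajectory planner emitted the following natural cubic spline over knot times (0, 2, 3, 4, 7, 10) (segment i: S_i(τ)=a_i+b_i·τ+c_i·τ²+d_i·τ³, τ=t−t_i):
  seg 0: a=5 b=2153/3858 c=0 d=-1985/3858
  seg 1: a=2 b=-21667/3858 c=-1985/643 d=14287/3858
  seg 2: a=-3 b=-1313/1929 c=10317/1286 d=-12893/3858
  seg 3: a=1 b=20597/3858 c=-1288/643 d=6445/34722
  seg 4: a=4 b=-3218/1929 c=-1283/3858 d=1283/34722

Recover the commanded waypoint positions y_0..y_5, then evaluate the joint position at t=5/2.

y_0=5 y_1=2 y_2=-3 y_3=1 y_4=4 y_5=-3
S(5/2) = -11491/10288

y_0 = S_0(0) = a_0 = 5
y_1 = S_1(0) = a_1 = 2
y_2 = S_2(0) = a_2 = -3
y_3 = S_3(0) = a_3 = 1
y_4 = S_4(0) = a_4 = 4
y_5 = S_4(3) = -3
t_q=5/2 is in segment 1 (τ=1/2); S_1(τ)=-11491/10288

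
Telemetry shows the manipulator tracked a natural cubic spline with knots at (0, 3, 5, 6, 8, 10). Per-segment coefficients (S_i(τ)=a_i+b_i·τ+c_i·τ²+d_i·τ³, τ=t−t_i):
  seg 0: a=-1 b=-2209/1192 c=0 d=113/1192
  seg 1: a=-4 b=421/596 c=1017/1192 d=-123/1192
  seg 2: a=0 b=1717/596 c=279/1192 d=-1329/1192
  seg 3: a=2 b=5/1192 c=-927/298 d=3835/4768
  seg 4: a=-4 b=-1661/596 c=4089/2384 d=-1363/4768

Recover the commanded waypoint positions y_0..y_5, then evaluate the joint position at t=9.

y_0=-1 y_1=-4 y_2=0 y_3=2 y_4=-4 y_5=-5
S(9) = -25545/4768

y_0 = S_0(0) = a_0 = -1
y_1 = S_1(0) = a_1 = -4
y_2 = S_2(0) = a_2 = 0
y_3 = S_3(0) = a_3 = 2
y_4 = S_4(0) = a_4 = -4
y_5 = S_4(2) = -5
t_q=9 is in segment 4 (τ=1); S_4(τ)=-25545/4768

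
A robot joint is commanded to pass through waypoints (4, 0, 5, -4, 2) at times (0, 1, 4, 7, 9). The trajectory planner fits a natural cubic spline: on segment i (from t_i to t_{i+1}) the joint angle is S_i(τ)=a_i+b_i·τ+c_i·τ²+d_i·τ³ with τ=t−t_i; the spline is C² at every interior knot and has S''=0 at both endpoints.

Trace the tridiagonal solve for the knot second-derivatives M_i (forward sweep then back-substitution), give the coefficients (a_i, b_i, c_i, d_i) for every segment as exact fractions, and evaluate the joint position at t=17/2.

Δ: Δ0=-4, Δ1=5/3, Δ2=-3, Δ3=3
row 1: diag=8, rhs=34; c'=3/8, d'=17/4
row 2: denom=12−3·3/8=87/8; d'=(-28−3·17/4)/(87/8)=-326/87
row 3: denom=10−3·8/29=266/29; d'=(36−3·-326/87)/(266/29)=685/133
back: M3=685/133
back: M2=-326/87−8/29·685/133=-2062/399
back: M1=17/4−3/8·-2062/399=823/133
M: M0=0, M1=823/133, M2=-2062/399, M3=685/133, M4=0
seg 0: a=4, c=M0/2=0, d=(M1−M0)/(6·1)=823/798, b=Δ0−h0·(2M0+M1)/6=-4015/798
seg 1: a=0, c=M1/2=823/266, d=(M2−M1)/(6·3)=-4531/7182, b=Δ1−h1·(2M1+M2)/6=-773/399
seg 2: a=5, c=M2/2=-1031/399, d=(M3−M2)/(6·3)=4117/7182, b=Δ2−h2·(2M2+M3)/6=-325/798
seg 3: a=-4, c=M3/2=685/266, d=(M4−M3)/(6·2)=-685/1596, b=Δ3−h3·(2M3+M4)/6=-173/399
t_q=17/2 → seg 3, τ=3/2; S=-4+-173/399·τ+685/266·τ²+-685/1596·τ³=-1297/4256

  seg 0: a=4 b=-4015/798 c=0 d=823/798
  seg 1: a=0 b=-773/399 c=823/266 d=-4531/7182
  seg 2: a=5 b=-325/798 c=-1031/399 d=4117/7182
  seg 3: a=-4 b=-173/399 c=685/266 d=-685/1596
S(17/2) = -1297/4256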